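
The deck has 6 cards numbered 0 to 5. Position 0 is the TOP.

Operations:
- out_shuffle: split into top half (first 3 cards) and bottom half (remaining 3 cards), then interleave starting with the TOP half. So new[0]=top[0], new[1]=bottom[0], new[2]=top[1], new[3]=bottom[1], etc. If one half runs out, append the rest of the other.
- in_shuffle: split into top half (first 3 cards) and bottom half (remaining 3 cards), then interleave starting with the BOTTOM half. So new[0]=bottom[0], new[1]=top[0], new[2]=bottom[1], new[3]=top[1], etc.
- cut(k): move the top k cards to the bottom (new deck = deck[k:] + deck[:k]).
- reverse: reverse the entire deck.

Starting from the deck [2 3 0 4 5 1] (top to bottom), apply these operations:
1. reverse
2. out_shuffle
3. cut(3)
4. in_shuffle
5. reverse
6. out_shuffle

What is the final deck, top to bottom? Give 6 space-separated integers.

After op 1 (reverse): [1 5 4 0 3 2]
After op 2 (out_shuffle): [1 0 5 3 4 2]
After op 3 (cut(3)): [3 4 2 1 0 5]
After op 4 (in_shuffle): [1 3 0 4 5 2]
After op 5 (reverse): [2 5 4 0 3 1]
After op 6 (out_shuffle): [2 0 5 3 4 1]

Answer: 2 0 5 3 4 1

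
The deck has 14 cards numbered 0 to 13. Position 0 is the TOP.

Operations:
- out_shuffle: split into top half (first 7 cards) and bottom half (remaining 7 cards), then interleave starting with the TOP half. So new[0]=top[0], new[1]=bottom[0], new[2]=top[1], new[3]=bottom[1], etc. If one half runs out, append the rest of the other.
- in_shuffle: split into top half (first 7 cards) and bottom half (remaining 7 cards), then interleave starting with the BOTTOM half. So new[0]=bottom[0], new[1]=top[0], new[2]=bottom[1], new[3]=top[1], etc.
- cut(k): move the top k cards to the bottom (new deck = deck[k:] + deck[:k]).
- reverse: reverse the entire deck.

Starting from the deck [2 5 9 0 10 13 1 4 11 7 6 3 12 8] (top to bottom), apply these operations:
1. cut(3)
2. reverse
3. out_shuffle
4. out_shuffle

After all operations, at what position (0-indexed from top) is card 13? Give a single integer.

After op 1 (cut(3)): [0 10 13 1 4 11 7 6 3 12 8 2 5 9]
After op 2 (reverse): [9 5 2 8 12 3 6 7 11 4 1 13 10 0]
After op 3 (out_shuffle): [9 7 5 11 2 4 8 1 12 13 3 10 6 0]
After op 4 (out_shuffle): [9 1 7 12 5 13 11 3 2 10 4 6 8 0]
Card 13 is at position 5.

Answer: 5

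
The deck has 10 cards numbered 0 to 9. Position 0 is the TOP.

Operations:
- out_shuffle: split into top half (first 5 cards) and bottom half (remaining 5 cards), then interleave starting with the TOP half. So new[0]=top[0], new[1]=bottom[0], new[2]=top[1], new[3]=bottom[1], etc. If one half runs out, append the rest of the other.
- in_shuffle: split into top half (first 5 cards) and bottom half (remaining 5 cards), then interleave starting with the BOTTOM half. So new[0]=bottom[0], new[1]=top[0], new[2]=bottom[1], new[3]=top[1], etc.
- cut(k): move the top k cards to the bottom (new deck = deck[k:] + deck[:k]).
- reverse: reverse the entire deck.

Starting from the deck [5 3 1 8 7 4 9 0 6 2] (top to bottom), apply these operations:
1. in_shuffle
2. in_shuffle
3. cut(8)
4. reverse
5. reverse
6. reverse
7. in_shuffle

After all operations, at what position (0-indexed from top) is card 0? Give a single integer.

After op 1 (in_shuffle): [4 5 9 3 0 1 6 8 2 7]
After op 2 (in_shuffle): [1 4 6 5 8 9 2 3 7 0]
After op 3 (cut(8)): [7 0 1 4 6 5 8 9 2 3]
After op 4 (reverse): [3 2 9 8 5 6 4 1 0 7]
After op 5 (reverse): [7 0 1 4 6 5 8 9 2 3]
After op 6 (reverse): [3 2 9 8 5 6 4 1 0 7]
After op 7 (in_shuffle): [6 3 4 2 1 9 0 8 7 5]
Card 0 is at position 6.

Answer: 6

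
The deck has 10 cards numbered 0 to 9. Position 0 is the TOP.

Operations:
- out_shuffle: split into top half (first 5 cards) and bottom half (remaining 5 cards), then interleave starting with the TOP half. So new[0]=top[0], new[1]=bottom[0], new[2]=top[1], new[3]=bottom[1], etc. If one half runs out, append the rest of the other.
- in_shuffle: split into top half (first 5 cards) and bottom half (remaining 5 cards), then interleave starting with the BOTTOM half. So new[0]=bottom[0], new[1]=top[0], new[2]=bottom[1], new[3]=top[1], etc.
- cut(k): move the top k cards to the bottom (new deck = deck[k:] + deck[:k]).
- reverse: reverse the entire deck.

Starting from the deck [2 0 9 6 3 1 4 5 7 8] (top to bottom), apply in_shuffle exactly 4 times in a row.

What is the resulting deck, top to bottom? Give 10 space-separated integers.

Answer: 7 4 3 9 2 8 5 1 6 0

Derivation:
After op 1 (in_shuffle): [1 2 4 0 5 9 7 6 8 3]
After op 2 (in_shuffle): [9 1 7 2 6 4 8 0 3 5]
After op 3 (in_shuffle): [4 9 8 1 0 7 3 2 5 6]
After op 4 (in_shuffle): [7 4 3 9 2 8 5 1 6 0]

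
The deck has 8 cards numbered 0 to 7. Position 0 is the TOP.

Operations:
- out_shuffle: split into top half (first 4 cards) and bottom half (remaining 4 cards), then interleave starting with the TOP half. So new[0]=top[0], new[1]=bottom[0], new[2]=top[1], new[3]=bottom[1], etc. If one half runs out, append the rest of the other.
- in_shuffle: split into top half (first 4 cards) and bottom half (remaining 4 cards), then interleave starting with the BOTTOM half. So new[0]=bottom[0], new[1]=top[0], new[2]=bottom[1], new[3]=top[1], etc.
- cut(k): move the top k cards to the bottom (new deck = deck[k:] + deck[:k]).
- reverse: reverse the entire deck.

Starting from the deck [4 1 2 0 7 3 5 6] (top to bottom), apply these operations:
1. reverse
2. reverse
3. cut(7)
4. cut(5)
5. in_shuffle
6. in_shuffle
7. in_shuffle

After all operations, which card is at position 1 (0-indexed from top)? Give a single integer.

Answer: 2

Derivation:
After op 1 (reverse): [6 5 3 7 0 2 1 4]
After op 2 (reverse): [4 1 2 0 7 3 5 6]
After op 3 (cut(7)): [6 4 1 2 0 7 3 5]
After op 4 (cut(5)): [7 3 5 6 4 1 2 0]
After op 5 (in_shuffle): [4 7 1 3 2 5 0 6]
After op 6 (in_shuffle): [2 4 5 7 0 1 6 3]
After op 7 (in_shuffle): [0 2 1 4 6 5 3 7]
Position 1: card 2.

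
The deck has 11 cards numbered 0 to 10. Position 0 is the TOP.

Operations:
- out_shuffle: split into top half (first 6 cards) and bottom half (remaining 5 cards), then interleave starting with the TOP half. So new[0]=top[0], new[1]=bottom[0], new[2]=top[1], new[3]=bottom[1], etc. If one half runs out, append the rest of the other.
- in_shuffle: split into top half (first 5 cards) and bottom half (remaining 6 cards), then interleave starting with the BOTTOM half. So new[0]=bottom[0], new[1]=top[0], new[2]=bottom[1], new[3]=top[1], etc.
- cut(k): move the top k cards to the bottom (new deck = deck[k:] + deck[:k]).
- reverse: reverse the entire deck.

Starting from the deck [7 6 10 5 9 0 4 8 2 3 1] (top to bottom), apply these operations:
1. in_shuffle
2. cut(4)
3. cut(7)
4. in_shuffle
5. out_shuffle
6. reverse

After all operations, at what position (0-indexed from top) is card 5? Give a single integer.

Answer: 2

Derivation:
After op 1 (in_shuffle): [0 7 4 6 8 10 2 5 3 9 1]
After op 2 (cut(4)): [8 10 2 5 3 9 1 0 7 4 6]
After op 3 (cut(7)): [0 7 4 6 8 10 2 5 3 9 1]
After op 4 (in_shuffle): [10 0 2 7 5 4 3 6 9 8 1]
After op 5 (out_shuffle): [10 3 0 6 2 9 7 8 5 1 4]
After op 6 (reverse): [4 1 5 8 7 9 2 6 0 3 10]
Card 5 is at position 2.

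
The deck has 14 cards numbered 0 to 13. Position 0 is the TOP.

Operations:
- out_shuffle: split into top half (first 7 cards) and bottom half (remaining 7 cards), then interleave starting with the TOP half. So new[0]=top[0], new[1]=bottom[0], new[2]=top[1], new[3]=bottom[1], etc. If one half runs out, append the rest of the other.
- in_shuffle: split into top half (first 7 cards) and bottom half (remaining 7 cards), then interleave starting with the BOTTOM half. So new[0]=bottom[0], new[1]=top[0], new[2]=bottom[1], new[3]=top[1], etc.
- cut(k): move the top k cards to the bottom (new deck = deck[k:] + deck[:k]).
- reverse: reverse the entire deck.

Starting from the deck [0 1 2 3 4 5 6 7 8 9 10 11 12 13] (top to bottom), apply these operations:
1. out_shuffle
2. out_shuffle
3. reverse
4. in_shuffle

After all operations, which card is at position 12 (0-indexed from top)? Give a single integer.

After op 1 (out_shuffle): [0 7 1 8 2 9 3 10 4 11 5 12 6 13]
After op 2 (out_shuffle): [0 10 7 4 1 11 8 5 2 12 9 6 3 13]
After op 3 (reverse): [13 3 6 9 12 2 5 8 11 1 4 7 10 0]
After op 4 (in_shuffle): [8 13 11 3 1 6 4 9 7 12 10 2 0 5]
Position 12: card 0.

Answer: 0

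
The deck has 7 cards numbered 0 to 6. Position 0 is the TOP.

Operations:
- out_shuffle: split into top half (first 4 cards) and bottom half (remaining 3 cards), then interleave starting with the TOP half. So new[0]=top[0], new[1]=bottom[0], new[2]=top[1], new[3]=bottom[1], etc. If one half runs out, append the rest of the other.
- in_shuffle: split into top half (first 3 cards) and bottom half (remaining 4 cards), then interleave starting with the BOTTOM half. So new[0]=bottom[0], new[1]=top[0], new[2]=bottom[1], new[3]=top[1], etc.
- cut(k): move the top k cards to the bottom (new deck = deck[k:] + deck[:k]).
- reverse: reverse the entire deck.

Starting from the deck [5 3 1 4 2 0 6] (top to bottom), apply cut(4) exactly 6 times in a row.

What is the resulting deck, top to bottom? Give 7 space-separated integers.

Answer: 4 2 0 6 5 3 1

Derivation:
After op 1 (cut(4)): [2 0 6 5 3 1 4]
After op 2 (cut(4)): [3 1 4 2 0 6 5]
After op 3 (cut(4)): [0 6 5 3 1 4 2]
After op 4 (cut(4)): [1 4 2 0 6 5 3]
After op 5 (cut(4)): [6 5 3 1 4 2 0]
After op 6 (cut(4)): [4 2 0 6 5 3 1]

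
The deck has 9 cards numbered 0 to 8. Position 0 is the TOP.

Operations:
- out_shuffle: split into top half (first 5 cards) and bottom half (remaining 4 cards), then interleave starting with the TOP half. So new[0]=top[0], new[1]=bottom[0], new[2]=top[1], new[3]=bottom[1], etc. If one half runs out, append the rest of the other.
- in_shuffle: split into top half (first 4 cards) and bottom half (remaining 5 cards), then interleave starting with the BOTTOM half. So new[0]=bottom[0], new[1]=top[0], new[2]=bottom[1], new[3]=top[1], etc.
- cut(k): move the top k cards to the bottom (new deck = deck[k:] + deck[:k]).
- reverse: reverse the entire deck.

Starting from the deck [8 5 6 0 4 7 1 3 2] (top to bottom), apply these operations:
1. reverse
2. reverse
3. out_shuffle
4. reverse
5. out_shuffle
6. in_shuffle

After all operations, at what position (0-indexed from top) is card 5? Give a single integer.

After op 1 (reverse): [2 3 1 7 4 0 6 5 8]
After op 2 (reverse): [8 5 6 0 4 7 1 3 2]
After op 3 (out_shuffle): [8 7 5 1 6 3 0 2 4]
After op 4 (reverse): [4 2 0 3 6 1 5 7 8]
After op 5 (out_shuffle): [4 1 2 5 0 7 3 8 6]
After op 6 (in_shuffle): [0 4 7 1 3 2 8 5 6]
Card 5 is at position 7.

Answer: 7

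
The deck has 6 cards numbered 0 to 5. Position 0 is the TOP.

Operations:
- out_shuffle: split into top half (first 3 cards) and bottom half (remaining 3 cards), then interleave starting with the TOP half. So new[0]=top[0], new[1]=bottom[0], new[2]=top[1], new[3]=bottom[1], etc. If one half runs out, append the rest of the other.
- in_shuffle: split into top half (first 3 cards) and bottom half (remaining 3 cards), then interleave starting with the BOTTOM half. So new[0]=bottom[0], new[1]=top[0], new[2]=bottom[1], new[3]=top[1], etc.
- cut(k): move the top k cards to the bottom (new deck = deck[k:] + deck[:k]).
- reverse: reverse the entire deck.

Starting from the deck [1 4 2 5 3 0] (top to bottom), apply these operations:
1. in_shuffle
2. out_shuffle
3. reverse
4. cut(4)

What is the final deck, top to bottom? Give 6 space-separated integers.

After op 1 (in_shuffle): [5 1 3 4 0 2]
After op 2 (out_shuffle): [5 4 1 0 3 2]
After op 3 (reverse): [2 3 0 1 4 5]
After op 4 (cut(4)): [4 5 2 3 0 1]

Answer: 4 5 2 3 0 1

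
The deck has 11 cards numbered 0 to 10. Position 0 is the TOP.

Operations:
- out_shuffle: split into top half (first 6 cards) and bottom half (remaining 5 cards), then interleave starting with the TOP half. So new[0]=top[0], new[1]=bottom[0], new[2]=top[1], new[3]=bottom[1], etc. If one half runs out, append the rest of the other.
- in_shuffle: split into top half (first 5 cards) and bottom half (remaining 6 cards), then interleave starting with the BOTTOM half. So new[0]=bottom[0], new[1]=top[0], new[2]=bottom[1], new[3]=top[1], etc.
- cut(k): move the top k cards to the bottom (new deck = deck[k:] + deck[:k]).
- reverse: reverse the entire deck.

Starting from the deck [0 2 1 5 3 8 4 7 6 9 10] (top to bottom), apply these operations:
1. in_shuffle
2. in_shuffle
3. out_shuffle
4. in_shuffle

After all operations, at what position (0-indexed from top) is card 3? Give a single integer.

After op 1 (in_shuffle): [8 0 4 2 7 1 6 5 9 3 10]
After op 2 (in_shuffle): [1 8 6 0 5 4 9 2 3 7 10]
After op 3 (out_shuffle): [1 9 8 2 6 3 0 7 5 10 4]
After op 4 (in_shuffle): [3 1 0 9 7 8 5 2 10 6 4]
Card 3 is at position 0.

Answer: 0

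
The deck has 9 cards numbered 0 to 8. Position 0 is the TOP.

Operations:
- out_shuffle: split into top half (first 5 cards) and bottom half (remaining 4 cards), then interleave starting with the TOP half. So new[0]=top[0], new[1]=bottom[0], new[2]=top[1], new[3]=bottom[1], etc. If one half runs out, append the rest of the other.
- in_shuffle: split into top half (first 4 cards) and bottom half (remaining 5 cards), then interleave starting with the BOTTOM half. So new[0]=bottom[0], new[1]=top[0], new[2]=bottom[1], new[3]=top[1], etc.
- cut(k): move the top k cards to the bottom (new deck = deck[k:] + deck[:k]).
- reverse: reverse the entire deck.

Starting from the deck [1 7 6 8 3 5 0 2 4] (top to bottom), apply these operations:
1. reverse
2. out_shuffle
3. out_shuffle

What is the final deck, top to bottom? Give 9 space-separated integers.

Answer: 4 7 8 5 2 1 6 3 0

Derivation:
After op 1 (reverse): [4 2 0 5 3 8 6 7 1]
After op 2 (out_shuffle): [4 8 2 6 0 7 5 1 3]
After op 3 (out_shuffle): [4 7 8 5 2 1 6 3 0]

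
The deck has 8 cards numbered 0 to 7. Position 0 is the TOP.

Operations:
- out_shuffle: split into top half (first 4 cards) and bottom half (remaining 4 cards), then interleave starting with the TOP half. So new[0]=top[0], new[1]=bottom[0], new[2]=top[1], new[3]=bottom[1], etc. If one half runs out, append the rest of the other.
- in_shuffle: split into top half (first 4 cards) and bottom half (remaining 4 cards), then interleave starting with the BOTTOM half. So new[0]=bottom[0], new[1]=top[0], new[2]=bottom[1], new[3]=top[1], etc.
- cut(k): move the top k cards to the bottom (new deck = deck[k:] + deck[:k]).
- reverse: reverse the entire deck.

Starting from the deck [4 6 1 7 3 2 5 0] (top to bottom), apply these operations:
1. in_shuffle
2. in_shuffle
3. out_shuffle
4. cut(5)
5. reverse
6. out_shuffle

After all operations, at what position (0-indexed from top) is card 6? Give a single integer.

After op 1 (in_shuffle): [3 4 2 6 5 1 0 7]
After op 2 (in_shuffle): [5 3 1 4 0 2 7 6]
After op 3 (out_shuffle): [5 0 3 2 1 7 4 6]
After op 4 (cut(5)): [7 4 6 5 0 3 2 1]
After op 5 (reverse): [1 2 3 0 5 6 4 7]
After op 6 (out_shuffle): [1 5 2 6 3 4 0 7]
Card 6 is at position 3.

Answer: 3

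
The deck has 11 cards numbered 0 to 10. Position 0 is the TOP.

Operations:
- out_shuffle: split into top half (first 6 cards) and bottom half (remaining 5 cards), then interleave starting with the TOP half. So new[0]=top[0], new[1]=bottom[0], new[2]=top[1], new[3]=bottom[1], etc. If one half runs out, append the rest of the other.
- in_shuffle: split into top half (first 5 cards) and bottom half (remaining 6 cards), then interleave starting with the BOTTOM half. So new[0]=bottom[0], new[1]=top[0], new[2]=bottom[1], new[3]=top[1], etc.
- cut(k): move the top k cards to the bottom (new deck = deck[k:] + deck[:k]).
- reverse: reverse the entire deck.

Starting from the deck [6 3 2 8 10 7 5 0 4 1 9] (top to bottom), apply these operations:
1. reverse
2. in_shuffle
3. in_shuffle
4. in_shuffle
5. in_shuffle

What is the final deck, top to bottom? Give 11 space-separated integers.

Answer: 2 10 5 4 9 3 8 7 0 1 6

Derivation:
After op 1 (reverse): [9 1 4 0 5 7 10 8 2 3 6]
After op 2 (in_shuffle): [7 9 10 1 8 4 2 0 3 5 6]
After op 3 (in_shuffle): [4 7 2 9 0 10 3 1 5 8 6]
After op 4 (in_shuffle): [10 4 3 7 1 2 5 9 8 0 6]
After op 5 (in_shuffle): [2 10 5 4 9 3 8 7 0 1 6]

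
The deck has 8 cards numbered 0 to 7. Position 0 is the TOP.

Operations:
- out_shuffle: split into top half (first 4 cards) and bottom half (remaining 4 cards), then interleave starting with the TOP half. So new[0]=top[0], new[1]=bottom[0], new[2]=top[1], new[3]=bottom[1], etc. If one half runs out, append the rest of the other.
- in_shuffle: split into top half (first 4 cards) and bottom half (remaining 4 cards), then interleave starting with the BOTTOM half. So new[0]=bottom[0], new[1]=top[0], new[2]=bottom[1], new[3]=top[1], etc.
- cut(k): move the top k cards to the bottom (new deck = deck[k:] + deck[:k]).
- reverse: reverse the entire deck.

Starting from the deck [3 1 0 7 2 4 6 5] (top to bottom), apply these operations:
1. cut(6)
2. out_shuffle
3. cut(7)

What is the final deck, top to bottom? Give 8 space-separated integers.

After op 1 (cut(6)): [6 5 3 1 0 7 2 4]
After op 2 (out_shuffle): [6 0 5 7 3 2 1 4]
After op 3 (cut(7)): [4 6 0 5 7 3 2 1]

Answer: 4 6 0 5 7 3 2 1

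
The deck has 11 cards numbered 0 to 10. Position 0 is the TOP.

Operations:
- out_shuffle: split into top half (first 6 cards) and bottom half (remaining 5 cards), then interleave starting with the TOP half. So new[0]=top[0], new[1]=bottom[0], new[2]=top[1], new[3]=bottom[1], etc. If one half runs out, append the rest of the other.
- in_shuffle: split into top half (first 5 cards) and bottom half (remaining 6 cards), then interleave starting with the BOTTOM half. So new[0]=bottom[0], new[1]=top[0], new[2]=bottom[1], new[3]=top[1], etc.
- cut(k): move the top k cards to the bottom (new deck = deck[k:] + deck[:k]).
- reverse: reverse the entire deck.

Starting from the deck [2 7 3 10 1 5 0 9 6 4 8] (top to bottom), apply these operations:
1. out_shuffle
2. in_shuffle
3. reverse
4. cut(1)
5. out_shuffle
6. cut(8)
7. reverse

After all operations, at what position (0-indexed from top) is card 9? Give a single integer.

Answer: 3

Derivation:
After op 1 (out_shuffle): [2 0 7 9 3 6 10 4 1 8 5]
After op 2 (in_shuffle): [6 2 10 0 4 7 1 9 8 3 5]
After op 3 (reverse): [5 3 8 9 1 7 4 0 10 2 6]
After op 4 (cut(1)): [3 8 9 1 7 4 0 10 2 6 5]
After op 5 (out_shuffle): [3 0 8 10 9 2 1 6 7 5 4]
After op 6 (cut(8)): [7 5 4 3 0 8 10 9 2 1 6]
After op 7 (reverse): [6 1 2 9 10 8 0 3 4 5 7]
Card 9 is at position 3.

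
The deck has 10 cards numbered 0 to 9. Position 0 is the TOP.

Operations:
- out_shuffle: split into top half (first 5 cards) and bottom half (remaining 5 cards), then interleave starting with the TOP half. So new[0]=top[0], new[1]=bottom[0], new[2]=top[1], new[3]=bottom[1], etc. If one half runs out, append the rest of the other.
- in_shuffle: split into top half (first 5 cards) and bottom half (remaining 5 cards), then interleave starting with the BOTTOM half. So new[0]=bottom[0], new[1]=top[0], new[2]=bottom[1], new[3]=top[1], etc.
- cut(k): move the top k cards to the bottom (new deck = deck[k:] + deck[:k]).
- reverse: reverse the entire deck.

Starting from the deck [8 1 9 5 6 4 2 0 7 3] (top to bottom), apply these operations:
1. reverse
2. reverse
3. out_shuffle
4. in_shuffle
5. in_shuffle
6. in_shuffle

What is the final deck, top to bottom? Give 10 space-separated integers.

After op 1 (reverse): [3 7 0 2 4 6 5 9 1 8]
After op 2 (reverse): [8 1 9 5 6 4 2 0 7 3]
After op 3 (out_shuffle): [8 4 1 2 9 0 5 7 6 3]
After op 4 (in_shuffle): [0 8 5 4 7 1 6 2 3 9]
After op 5 (in_shuffle): [1 0 6 8 2 5 3 4 9 7]
After op 6 (in_shuffle): [5 1 3 0 4 6 9 8 7 2]

Answer: 5 1 3 0 4 6 9 8 7 2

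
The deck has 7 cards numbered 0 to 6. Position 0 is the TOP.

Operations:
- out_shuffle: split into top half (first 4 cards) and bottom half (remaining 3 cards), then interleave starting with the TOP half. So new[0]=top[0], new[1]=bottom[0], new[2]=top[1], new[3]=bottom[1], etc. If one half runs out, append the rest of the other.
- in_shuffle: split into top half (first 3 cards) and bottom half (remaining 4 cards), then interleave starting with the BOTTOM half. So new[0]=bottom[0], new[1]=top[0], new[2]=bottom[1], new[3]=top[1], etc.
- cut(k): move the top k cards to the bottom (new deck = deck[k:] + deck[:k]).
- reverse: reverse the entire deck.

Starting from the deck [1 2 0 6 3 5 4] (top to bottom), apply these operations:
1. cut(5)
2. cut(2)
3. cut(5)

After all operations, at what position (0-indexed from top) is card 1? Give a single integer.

Answer: 2

Derivation:
After op 1 (cut(5)): [5 4 1 2 0 6 3]
After op 2 (cut(2)): [1 2 0 6 3 5 4]
After op 3 (cut(5)): [5 4 1 2 0 6 3]
Card 1 is at position 2.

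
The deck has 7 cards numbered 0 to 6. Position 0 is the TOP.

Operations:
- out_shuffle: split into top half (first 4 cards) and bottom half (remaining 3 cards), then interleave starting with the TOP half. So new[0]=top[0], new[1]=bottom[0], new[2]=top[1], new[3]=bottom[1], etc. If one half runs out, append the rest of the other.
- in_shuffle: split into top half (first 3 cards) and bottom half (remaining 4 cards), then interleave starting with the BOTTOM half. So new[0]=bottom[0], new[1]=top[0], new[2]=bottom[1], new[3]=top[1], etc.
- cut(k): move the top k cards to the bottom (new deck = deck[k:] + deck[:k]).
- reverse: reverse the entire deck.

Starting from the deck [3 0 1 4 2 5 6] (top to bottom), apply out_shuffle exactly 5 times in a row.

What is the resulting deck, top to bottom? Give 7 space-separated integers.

After op 1 (out_shuffle): [3 2 0 5 1 6 4]
After op 2 (out_shuffle): [3 1 2 6 0 4 5]
After op 3 (out_shuffle): [3 0 1 4 2 5 6]
After op 4 (out_shuffle): [3 2 0 5 1 6 4]
After op 5 (out_shuffle): [3 1 2 6 0 4 5]

Answer: 3 1 2 6 0 4 5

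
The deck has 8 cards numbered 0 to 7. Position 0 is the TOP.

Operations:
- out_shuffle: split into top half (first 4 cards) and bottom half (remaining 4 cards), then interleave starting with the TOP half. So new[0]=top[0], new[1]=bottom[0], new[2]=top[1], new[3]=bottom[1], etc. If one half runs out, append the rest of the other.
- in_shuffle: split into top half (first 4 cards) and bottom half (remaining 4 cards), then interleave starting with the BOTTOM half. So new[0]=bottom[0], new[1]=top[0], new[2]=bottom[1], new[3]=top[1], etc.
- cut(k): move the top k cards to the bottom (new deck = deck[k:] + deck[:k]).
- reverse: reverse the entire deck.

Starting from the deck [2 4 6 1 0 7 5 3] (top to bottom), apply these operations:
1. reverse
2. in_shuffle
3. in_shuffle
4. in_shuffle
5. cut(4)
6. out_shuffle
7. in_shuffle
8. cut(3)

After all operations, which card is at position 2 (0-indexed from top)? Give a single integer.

Answer: 7

Derivation:
After op 1 (reverse): [3 5 7 0 1 6 4 2]
After op 2 (in_shuffle): [1 3 6 5 4 7 2 0]
After op 3 (in_shuffle): [4 1 7 3 2 6 0 5]
After op 4 (in_shuffle): [2 4 6 1 0 7 5 3]
After op 5 (cut(4)): [0 7 5 3 2 4 6 1]
After op 6 (out_shuffle): [0 2 7 4 5 6 3 1]
After op 7 (in_shuffle): [5 0 6 2 3 7 1 4]
After op 8 (cut(3)): [2 3 7 1 4 5 0 6]
Position 2: card 7.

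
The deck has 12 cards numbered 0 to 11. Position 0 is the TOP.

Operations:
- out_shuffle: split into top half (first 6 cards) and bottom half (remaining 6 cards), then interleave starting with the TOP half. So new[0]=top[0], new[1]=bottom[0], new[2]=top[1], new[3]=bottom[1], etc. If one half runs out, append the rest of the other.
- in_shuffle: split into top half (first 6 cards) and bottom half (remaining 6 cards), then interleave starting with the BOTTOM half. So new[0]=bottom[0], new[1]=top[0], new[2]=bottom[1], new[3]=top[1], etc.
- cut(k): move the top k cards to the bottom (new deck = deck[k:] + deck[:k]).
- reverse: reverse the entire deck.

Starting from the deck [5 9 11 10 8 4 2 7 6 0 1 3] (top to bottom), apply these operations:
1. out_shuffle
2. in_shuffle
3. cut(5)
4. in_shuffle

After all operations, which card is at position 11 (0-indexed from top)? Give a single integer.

Answer: 3

Derivation:
After op 1 (out_shuffle): [5 2 9 7 11 6 10 0 8 1 4 3]
After op 2 (in_shuffle): [10 5 0 2 8 9 1 7 4 11 3 6]
After op 3 (cut(5)): [9 1 7 4 11 3 6 10 5 0 2 8]
After op 4 (in_shuffle): [6 9 10 1 5 7 0 4 2 11 8 3]
Position 11: card 3.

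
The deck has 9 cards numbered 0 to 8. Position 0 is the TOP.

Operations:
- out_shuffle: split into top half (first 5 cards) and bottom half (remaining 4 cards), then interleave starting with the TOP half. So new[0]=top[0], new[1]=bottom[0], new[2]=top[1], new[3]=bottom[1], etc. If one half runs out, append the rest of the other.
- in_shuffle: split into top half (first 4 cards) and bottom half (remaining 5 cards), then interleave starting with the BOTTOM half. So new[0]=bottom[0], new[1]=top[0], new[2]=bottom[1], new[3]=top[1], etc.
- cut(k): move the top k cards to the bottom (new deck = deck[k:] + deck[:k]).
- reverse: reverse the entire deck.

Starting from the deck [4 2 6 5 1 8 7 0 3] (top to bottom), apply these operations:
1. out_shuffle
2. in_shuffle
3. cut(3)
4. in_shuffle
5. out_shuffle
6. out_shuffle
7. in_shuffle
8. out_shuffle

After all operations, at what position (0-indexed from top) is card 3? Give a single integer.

After op 1 (out_shuffle): [4 8 2 7 6 0 5 3 1]
After op 2 (in_shuffle): [6 4 0 8 5 2 3 7 1]
After op 3 (cut(3)): [8 5 2 3 7 1 6 4 0]
After op 4 (in_shuffle): [7 8 1 5 6 2 4 3 0]
After op 5 (out_shuffle): [7 2 8 4 1 3 5 0 6]
After op 6 (out_shuffle): [7 3 2 5 8 0 4 6 1]
After op 7 (in_shuffle): [8 7 0 3 4 2 6 5 1]
After op 8 (out_shuffle): [8 2 7 6 0 5 3 1 4]
Card 3 is at position 6.

Answer: 6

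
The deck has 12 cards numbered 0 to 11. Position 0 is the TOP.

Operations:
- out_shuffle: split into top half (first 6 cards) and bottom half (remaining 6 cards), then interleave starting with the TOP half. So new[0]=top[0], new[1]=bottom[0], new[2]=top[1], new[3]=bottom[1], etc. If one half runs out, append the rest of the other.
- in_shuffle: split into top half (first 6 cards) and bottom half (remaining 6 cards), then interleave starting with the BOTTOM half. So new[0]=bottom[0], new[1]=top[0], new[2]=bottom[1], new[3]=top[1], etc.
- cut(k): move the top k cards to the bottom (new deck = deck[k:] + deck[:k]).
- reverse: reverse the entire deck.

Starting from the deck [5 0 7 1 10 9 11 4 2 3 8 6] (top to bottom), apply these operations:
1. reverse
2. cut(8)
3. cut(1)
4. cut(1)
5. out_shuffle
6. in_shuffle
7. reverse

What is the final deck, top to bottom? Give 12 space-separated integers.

After op 1 (reverse): [6 8 3 2 4 11 9 10 1 7 0 5]
After op 2 (cut(8)): [1 7 0 5 6 8 3 2 4 11 9 10]
After op 3 (cut(1)): [7 0 5 6 8 3 2 4 11 9 10 1]
After op 4 (cut(1)): [0 5 6 8 3 2 4 11 9 10 1 7]
After op 5 (out_shuffle): [0 4 5 11 6 9 8 10 3 1 2 7]
After op 6 (in_shuffle): [8 0 10 4 3 5 1 11 2 6 7 9]
After op 7 (reverse): [9 7 6 2 11 1 5 3 4 10 0 8]

Answer: 9 7 6 2 11 1 5 3 4 10 0 8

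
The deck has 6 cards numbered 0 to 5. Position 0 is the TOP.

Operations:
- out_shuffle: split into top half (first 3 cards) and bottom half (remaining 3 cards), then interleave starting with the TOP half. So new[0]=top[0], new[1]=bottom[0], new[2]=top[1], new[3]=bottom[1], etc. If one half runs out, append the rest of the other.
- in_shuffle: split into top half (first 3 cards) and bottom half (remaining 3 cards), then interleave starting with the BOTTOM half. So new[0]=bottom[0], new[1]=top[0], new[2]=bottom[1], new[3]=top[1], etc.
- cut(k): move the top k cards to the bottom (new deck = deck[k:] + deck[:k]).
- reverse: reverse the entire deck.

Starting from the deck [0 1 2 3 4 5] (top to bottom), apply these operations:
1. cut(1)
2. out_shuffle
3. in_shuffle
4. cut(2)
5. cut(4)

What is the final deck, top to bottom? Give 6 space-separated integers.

Answer: 5 1 3 4 0 2

Derivation:
After op 1 (cut(1)): [1 2 3 4 5 0]
After op 2 (out_shuffle): [1 4 2 5 3 0]
After op 3 (in_shuffle): [5 1 3 4 0 2]
After op 4 (cut(2)): [3 4 0 2 5 1]
After op 5 (cut(4)): [5 1 3 4 0 2]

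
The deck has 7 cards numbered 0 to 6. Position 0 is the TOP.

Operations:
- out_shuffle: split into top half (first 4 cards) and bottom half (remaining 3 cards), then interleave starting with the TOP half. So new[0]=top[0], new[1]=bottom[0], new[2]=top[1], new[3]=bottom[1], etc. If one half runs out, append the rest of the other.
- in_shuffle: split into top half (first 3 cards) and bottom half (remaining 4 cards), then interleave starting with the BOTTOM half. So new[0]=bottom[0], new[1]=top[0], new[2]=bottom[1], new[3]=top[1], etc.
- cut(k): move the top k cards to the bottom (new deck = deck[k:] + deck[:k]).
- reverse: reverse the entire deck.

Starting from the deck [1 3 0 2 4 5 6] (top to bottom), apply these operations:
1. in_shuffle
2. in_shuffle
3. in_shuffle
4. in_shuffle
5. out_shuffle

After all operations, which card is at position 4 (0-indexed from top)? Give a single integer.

Answer: 4

Derivation:
After op 1 (in_shuffle): [2 1 4 3 5 0 6]
After op 2 (in_shuffle): [3 2 5 1 0 4 6]
After op 3 (in_shuffle): [1 3 0 2 4 5 6]
After op 4 (in_shuffle): [2 1 4 3 5 0 6]
After op 5 (out_shuffle): [2 5 1 0 4 6 3]
Position 4: card 4.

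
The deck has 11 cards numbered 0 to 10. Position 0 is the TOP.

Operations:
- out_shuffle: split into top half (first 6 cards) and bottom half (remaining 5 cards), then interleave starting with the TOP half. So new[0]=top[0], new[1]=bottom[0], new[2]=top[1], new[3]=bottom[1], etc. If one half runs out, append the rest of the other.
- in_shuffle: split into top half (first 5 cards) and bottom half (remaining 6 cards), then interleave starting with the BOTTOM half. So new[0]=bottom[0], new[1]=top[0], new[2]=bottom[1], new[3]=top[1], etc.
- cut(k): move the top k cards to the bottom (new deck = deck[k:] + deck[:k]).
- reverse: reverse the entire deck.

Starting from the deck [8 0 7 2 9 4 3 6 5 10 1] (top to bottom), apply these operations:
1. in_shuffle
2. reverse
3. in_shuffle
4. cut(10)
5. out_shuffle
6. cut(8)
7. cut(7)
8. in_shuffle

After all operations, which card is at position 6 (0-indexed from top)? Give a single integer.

Answer: 10

Derivation:
After op 1 (in_shuffle): [4 8 3 0 6 7 5 2 10 9 1]
After op 2 (reverse): [1 9 10 2 5 7 6 0 3 8 4]
After op 3 (in_shuffle): [7 1 6 9 0 10 3 2 8 5 4]
After op 4 (cut(10)): [4 7 1 6 9 0 10 3 2 8 5]
After op 5 (out_shuffle): [4 10 7 3 1 2 6 8 9 5 0]
After op 6 (cut(8)): [9 5 0 4 10 7 3 1 2 6 8]
After op 7 (cut(7)): [1 2 6 8 9 5 0 4 10 7 3]
After op 8 (in_shuffle): [5 1 0 2 4 6 10 8 7 9 3]
Position 6: card 10.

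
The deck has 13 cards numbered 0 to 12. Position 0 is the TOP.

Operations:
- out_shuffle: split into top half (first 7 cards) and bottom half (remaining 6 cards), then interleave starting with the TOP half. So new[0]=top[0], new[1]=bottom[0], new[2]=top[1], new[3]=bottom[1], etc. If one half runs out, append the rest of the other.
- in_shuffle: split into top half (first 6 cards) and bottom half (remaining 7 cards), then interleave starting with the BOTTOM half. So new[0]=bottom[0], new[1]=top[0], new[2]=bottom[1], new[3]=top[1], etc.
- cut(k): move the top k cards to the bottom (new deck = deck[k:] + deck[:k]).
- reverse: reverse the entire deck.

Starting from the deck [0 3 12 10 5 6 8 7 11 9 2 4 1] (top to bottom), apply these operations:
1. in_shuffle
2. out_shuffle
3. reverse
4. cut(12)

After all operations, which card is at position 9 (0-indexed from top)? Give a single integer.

Answer: 7

Derivation:
After op 1 (in_shuffle): [8 0 7 3 11 12 9 10 2 5 4 6 1]
After op 2 (out_shuffle): [8 10 0 2 7 5 3 4 11 6 12 1 9]
After op 3 (reverse): [9 1 12 6 11 4 3 5 7 2 0 10 8]
After op 4 (cut(12)): [8 9 1 12 6 11 4 3 5 7 2 0 10]
Position 9: card 7.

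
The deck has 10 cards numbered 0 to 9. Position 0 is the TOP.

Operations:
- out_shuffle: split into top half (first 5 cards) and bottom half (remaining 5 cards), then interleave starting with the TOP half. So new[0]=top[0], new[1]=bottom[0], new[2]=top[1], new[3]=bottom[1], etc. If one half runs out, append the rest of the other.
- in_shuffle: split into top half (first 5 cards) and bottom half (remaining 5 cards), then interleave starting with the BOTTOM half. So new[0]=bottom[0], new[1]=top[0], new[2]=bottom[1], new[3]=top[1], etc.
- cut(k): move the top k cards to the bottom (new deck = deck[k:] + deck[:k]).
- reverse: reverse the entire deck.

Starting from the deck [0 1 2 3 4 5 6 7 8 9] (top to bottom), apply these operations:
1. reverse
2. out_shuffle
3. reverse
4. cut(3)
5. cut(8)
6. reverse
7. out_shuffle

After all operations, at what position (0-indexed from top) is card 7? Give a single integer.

Answer: 1

Derivation:
After op 1 (reverse): [9 8 7 6 5 4 3 2 1 0]
After op 2 (out_shuffle): [9 4 8 3 7 2 6 1 5 0]
After op 3 (reverse): [0 5 1 6 2 7 3 8 4 9]
After op 4 (cut(3)): [6 2 7 3 8 4 9 0 5 1]
After op 5 (cut(8)): [5 1 6 2 7 3 8 4 9 0]
After op 6 (reverse): [0 9 4 8 3 7 2 6 1 5]
After op 7 (out_shuffle): [0 7 9 2 4 6 8 1 3 5]
Card 7 is at position 1.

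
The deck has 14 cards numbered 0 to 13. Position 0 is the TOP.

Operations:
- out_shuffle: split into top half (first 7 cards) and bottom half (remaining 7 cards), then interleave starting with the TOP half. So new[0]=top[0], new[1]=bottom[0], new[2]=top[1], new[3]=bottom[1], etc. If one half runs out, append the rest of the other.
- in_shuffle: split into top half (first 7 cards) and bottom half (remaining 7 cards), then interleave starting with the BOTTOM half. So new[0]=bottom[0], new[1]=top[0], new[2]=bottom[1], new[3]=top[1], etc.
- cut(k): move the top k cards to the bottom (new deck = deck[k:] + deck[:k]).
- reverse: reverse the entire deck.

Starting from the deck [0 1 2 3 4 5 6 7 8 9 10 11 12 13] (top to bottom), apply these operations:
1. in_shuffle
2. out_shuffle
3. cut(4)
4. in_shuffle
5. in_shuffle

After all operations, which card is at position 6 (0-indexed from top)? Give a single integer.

Answer: 0

Derivation:
After op 1 (in_shuffle): [7 0 8 1 9 2 10 3 11 4 12 5 13 6]
After op 2 (out_shuffle): [7 3 0 11 8 4 1 12 9 5 2 13 10 6]
After op 3 (cut(4)): [8 4 1 12 9 5 2 13 10 6 7 3 0 11]
After op 4 (in_shuffle): [13 8 10 4 6 1 7 12 3 9 0 5 11 2]
After op 5 (in_shuffle): [12 13 3 8 9 10 0 4 5 6 11 1 2 7]
Position 6: card 0.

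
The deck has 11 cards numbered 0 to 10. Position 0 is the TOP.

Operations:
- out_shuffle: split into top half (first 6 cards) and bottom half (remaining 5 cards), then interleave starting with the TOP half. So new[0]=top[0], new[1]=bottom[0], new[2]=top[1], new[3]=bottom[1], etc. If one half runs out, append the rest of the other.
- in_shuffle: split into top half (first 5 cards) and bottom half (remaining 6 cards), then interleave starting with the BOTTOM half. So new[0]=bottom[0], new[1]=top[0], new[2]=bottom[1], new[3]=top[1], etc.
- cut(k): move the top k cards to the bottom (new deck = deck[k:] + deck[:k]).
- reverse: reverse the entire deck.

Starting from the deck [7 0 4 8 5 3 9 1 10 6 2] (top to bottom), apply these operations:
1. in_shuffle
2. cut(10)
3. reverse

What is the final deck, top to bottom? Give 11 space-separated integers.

Answer: 5 6 8 10 4 1 0 9 7 3 2

Derivation:
After op 1 (in_shuffle): [3 7 9 0 1 4 10 8 6 5 2]
After op 2 (cut(10)): [2 3 7 9 0 1 4 10 8 6 5]
After op 3 (reverse): [5 6 8 10 4 1 0 9 7 3 2]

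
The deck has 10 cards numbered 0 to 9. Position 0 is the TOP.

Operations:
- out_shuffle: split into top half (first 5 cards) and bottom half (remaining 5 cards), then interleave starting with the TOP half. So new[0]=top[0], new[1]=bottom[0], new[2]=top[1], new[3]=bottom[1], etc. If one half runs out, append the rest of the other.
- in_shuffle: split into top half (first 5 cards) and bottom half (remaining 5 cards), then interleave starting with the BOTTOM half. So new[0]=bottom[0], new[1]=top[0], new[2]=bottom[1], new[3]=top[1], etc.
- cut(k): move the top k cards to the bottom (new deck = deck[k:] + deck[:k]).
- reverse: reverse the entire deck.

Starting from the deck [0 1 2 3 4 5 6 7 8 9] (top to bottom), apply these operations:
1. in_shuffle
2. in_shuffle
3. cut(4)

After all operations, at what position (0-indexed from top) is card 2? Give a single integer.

Answer: 6

Derivation:
After op 1 (in_shuffle): [5 0 6 1 7 2 8 3 9 4]
After op 2 (in_shuffle): [2 5 8 0 3 6 9 1 4 7]
After op 3 (cut(4)): [3 6 9 1 4 7 2 5 8 0]
Card 2 is at position 6.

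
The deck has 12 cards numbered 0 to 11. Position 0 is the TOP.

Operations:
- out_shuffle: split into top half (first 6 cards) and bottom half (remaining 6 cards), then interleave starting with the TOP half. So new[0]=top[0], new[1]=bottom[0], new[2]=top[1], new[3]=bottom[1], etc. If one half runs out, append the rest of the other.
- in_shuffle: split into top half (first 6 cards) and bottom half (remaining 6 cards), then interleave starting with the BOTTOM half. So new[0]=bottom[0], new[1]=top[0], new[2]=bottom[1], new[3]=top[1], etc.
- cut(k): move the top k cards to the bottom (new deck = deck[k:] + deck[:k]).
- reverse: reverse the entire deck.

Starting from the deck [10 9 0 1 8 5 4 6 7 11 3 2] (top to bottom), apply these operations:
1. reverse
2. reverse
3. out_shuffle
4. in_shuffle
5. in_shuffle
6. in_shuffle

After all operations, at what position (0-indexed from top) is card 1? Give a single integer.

Answer: 3

Derivation:
After op 1 (reverse): [2 3 11 7 6 4 5 8 1 0 9 10]
After op 2 (reverse): [10 9 0 1 8 5 4 6 7 11 3 2]
After op 3 (out_shuffle): [10 4 9 6 0 7 1 11 8 3 5 2]
After op 4 (in_shuffle): [1 10 11 4 8 9 3 6 5 0 2 7]
After op 5 (in_shuffle): [3 1 6 10 5 11 0 4 2 8 7 9]
After op 6 (in_shuffle): [0 3 4 1 2 6 8 10 7 5 9 11]
Card 1 is at position 3.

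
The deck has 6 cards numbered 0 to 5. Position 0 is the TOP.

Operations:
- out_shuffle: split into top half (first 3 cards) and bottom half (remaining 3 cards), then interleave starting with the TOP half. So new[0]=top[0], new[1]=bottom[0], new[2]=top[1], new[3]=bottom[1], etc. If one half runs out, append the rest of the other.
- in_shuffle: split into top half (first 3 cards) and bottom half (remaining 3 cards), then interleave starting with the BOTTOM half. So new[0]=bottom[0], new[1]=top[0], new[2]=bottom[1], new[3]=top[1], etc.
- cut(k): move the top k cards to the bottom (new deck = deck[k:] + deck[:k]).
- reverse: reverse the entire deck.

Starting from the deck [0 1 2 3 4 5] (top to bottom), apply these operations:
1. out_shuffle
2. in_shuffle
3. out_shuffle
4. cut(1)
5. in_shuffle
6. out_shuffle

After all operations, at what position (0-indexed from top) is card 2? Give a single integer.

Answer: 0

Derivation:
After op 1 (out_shuffle): [0 3 1 4 2 5]
After op 2 (in_shuffle): [4 0 2 3 5 1]
After op 3 (out_shuffle): [4 3 0 5 2 1]
After op 4 (cut(1)): [3 0 5 2 1 4]
After op 5 (in_shuffle): [2 3 1 0 4 5]
After op 6 (out_shuffle): [2 0 3 4 1 5]
Card 2 is at position 0.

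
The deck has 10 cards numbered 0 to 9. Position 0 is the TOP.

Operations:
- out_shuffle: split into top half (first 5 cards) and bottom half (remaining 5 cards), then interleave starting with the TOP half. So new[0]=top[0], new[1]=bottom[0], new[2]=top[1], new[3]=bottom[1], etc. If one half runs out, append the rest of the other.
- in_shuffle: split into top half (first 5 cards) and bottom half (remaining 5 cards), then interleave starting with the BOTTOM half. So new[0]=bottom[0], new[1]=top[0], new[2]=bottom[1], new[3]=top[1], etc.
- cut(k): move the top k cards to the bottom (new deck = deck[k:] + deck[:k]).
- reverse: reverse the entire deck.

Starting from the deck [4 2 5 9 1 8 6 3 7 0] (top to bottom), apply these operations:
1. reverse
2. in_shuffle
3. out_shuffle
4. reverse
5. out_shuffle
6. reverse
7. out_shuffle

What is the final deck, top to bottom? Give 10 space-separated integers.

After op 1 (reverse): [0 7 3 6 8 1 9 5 2 4]
After op 2 (in_shuffle): [1 0 9 7 5 3 2 6 4 8]
After op 3 (out_shuffle): [1 3 0 2 9 6 7 4 5 8]
After op 4 (reverse): [8 5 4 7 6 9 2 0 3 1]
After op 5 (out_shuffle): [8 9 5 2 4 0 7 3 6 1]
After op 6 (reverse): [1 6 3 7 0 4 2 5 9 8]
After op 7 (out_shuffle): [1 4 6 2 3 5 7 9 0 8]

Answer: 1 4 6 2 3 5 7 9 0 8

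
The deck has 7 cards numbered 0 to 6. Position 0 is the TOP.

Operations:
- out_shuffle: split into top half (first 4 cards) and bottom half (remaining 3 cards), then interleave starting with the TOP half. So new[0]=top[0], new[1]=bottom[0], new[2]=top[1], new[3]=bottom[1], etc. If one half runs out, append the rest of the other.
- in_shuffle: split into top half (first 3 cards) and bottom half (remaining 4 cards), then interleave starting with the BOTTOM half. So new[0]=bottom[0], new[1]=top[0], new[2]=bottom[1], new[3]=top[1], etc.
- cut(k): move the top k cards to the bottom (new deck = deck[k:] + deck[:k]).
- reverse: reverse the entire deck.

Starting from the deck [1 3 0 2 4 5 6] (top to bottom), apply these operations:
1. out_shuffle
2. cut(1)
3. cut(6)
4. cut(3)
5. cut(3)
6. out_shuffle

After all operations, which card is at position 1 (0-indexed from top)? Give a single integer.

Answer: 5

Derivation:
After op 1 (out_shuffle): [1 4 3 5 0 6 2]
After op 2 (cut(1)): [4 3 5 0 6 2 1]
After op 3 (cut(6)): [1 4 3 5 0 6 2]
After op 4 (cut(3)): [5 0 6 2 1 4 3]
After op 5 (cut(3)): [2 1 4 3 5 0 6]
After op 6 (out_shuffle): [2 5 1 0 4 6 3]
Position 1: card 5.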